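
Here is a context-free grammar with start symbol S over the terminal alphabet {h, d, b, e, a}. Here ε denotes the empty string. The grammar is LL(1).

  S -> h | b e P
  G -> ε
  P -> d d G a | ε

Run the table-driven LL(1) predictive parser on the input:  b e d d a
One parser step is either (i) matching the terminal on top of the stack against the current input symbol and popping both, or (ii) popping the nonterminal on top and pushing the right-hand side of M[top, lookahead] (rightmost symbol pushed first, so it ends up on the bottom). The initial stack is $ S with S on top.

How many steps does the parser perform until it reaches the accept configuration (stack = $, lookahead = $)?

8

step 1: stack=$ S  input=b e d d a $  — expand S -> b e P
step 2: stack=$ P e b  input=b e d d a $  — match b
step 3: stack=$ P e  input=e d d a $  — match e
step 4: stack=$ P  input=d d a $  — expand P -> d d G a
step 5: stack=$ a G d d  input=d d a $  — match d
step 6: stack=$ a G d  input=d a $  — match d
step 7: stack=$ a G  input=a $  — expand G -> ε
step 8: stack=$ a  input=a $  — match a
Accept reached after 8 steps.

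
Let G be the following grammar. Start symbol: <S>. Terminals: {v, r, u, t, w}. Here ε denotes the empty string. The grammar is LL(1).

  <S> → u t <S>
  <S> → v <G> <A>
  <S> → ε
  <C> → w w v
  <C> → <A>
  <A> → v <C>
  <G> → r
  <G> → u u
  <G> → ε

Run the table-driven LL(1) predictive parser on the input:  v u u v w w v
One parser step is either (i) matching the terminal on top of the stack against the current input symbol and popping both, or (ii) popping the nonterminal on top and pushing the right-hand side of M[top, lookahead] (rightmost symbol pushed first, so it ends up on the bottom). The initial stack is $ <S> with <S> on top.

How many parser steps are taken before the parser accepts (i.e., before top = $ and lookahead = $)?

step 1: stack=$ <S>  input=v u u v w w v $  — expand <S> → v <G> <A>
step 2: stack=$ <A> <G> v  input=v u u v w w v $  — match v
step 3: stack=$ <A> <G>  input=u u v w w v $  — expand <G> → u u
step 4: stack=$ <A> u u  input=u u v w w v $  — match u
step 5: stack=$ <A> u  input=u v w w v $  — match u
step 6: stack=$ <A>  input=v w w v $  — expand <A> → v <C>
step 7: stack=$ <C> v  input=v w w v $  — match v
step 8: stack=$ <C>  input=w w v $  — expand <C> → w w v
step 9: stack=$ v w w  input=w w v $  — match w
step 10: stack=$ v w  input=w v $  — match w
step 11: stack=$ v  input=v $  — match v
Accept reached after 11 steps.

11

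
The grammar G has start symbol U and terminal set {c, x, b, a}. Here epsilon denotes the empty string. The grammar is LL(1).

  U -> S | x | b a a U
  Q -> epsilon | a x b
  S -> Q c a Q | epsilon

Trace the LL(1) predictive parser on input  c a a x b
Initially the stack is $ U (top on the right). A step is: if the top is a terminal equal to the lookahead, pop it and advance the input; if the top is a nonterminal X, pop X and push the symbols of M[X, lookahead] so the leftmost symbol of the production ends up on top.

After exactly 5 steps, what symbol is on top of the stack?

Q

     Stack      Input        Action
  1  $ U        c a a x b $  expand U -> S
  2  $ S        c a a x b $  expand S -> Q c a Q
  3  $ Q a c Q  c a a x b $  expand Q -> epsilon
  4  $ Q a c    c a a x b $  match c
  5  $ Q a      a a x b $    match a
Stack after step 5: $ Q (top = Q).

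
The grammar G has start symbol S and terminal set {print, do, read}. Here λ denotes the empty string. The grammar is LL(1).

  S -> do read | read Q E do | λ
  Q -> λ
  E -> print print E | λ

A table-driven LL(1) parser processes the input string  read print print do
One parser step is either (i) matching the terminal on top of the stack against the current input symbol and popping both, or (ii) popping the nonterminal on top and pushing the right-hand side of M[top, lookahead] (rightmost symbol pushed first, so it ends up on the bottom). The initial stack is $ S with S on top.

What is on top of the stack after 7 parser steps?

do

step 1: stack=$ S  input=read print print do $  — expand S -> read Q E do
step 2: stack=$ do E Q read  input=read print print do $  — match read
step 3: stack=$ do E Q  input=print print do $  — expand Q -> λ
step 4: stack=$ do E  input=print print do $  — expand E -> print print E
step 5: stack=$ do E print print  input=print print do $  — match print
step 6: stack=$ do E print  input=print do $  — match print
step 7: stack=$ do E  input=do $  — expand E -> λ
Stack after step 7: $ do (top = do).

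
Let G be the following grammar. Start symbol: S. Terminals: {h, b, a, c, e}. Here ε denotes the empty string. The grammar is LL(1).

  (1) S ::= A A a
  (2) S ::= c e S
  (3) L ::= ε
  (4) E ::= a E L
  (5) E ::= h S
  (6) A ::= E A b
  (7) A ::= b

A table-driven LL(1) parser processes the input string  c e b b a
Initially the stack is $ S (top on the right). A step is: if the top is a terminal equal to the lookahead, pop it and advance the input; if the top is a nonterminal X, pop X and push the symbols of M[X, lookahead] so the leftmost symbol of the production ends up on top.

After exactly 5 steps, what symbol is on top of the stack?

step 1: stack=$ S  input=c e b b a $  — expand S ::= c e S
step 2: stack=$ S e c  input=c e b b a $  — match c
step 3: stack=$ S e  input=e b b a $  — match e
step 4: stack=$ S  input=b b a $  — expand S ::= A A a
step 5: stack=$ a A A  input=b b a $  — expand A ::= b
Stack after step 5: $ a A b (top = b).

b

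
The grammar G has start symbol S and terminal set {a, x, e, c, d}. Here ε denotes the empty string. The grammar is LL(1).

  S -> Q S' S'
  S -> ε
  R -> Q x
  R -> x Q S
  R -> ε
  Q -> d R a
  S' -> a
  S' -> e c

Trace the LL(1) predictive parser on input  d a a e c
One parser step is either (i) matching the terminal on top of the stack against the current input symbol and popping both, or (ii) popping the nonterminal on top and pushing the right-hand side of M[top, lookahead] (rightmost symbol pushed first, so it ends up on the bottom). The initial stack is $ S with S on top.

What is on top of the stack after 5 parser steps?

step 1: stack=$ S  input=d a a e c $  — expand S -> Q S' S'
step 2: stack=$ S' S' Q  input=d a a e c $  — expand Q -> d R a
step 3: stack=$ S' S' a R d  input=d a a e c $  — match d
step 4: stack=$ S' S' a R  input=a a e c $  — expand R -> ε
step 5: stack=$ S' S' a  input=a a e c $  — match a
Stack after step 5: $ S' S' (top = S').

S'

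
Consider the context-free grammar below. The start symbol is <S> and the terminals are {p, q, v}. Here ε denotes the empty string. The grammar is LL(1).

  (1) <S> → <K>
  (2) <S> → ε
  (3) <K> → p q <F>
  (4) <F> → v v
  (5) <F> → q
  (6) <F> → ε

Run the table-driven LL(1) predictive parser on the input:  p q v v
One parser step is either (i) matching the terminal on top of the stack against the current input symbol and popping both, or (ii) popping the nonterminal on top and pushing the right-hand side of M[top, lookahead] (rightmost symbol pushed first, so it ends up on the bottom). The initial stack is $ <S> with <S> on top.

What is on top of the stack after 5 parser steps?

v

step 1: stack=$ <S>  input=p q v v $  — expand <S> → <K>
step 2: stack=$ <K>  input=p q v v $  — expand <K> → p q <F>
step 3: stack=$ <F> q p  input=p q v v $  — match p
step 4: stack=$ <F> q  input=q v v $  — match q
step 5: stack=$ <F>  input=v v $  — expand <F> → v v
Stack after step 5: $ v v (top = v).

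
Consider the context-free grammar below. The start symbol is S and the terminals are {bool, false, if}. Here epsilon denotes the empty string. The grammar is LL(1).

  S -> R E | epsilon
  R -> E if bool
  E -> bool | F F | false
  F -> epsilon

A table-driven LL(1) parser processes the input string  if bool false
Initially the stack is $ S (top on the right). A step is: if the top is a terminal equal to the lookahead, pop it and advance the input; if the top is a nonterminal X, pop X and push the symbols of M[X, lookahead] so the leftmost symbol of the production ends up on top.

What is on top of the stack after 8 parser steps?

step 1: stack=$ S  input=if bool false $  — expand S -> R E
step 2: stack=$ E R  input=if bool false $  — expand R -> E if bool
step 3: stack=$ E bool if E  input=if bool false $  — expand E -> F F
step 4: stack=$ E bool if F F  input=if bool false $  — expand F -> epsilon
step 5: stack=$ E bool if F  input=if bool false $  — expand F -> epsilon
step 6: stack=$ E bool if  input=if bool false $  — match if
step 7: stack=$ E bool  input=bool false $  — match bool
step 8: stack=$ E  input=false $  — expand E -> false
Stack after step 8: $ false (top = false).

false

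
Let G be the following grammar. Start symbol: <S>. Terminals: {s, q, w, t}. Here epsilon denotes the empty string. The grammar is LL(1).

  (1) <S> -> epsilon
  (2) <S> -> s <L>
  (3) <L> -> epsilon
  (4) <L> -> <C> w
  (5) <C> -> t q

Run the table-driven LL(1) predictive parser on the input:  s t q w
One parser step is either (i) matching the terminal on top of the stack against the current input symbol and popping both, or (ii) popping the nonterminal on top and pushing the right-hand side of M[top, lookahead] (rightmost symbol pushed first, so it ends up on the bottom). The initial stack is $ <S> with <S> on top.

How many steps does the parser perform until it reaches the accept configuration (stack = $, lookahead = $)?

7

step 1: stack=$ <S>  input=s t q w $  — expand <S> -> s <L>
step 2: stack=$ <L> s  input=s t q w $  — match s
step 3: stack=$ <L>  input=t q w $  — expand <L> -> <C> w
step 4: stack=$ w <C>  input=t q w $  — expand <C> -> t q
step 5: stack=$ w q t  input=t q w $  — match t
step 6: stack=$ w q  input=q w $  — match q
step 7: stack=$ w  input=w $  — match w
Accept reached after 7 steps.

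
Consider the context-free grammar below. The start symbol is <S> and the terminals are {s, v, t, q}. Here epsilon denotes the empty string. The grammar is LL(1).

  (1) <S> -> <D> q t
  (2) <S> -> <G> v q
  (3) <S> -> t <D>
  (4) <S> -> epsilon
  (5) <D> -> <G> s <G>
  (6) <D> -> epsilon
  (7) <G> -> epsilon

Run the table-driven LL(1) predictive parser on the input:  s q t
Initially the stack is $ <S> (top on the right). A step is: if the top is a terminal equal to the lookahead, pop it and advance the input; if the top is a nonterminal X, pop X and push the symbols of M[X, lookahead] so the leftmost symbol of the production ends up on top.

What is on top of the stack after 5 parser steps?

step 1: stack=$ <S>  input=s q t $  — expand <S> -> <D> q t
step 2: stack=$ t q <D>  input=s q t $  — expand <D> -> <G> s <G>
step 3: stack=$ t q <G> s <G>  input=s q t $  — expand <G> -> epsilon
step 4: stack=$ t q <G> s  input=s q t $  — match s
step 5: stack=$ t q <G>  input=q t $  — expand <G> -> epsilon
Stack after step 5: $ t q (top = q).

q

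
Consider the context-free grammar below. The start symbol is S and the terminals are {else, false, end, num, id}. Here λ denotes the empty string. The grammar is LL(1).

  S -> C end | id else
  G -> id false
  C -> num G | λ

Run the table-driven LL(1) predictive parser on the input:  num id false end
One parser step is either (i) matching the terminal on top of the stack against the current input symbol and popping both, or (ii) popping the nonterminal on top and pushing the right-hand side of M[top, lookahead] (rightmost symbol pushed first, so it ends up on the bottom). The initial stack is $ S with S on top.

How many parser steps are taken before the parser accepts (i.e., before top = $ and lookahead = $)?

7

step 1: stack=$ S  input=num id false end $  — expand S -> C end
step 2: stack=$ end C  input=num id false end $  — expand C -> num G
step 3: stack=$ end G num  input=num id false end $  — match num
step 4: stack=$ end G  input=id false end $  — expand G -> id false
step 5: stack=$ end false id  input=id false end $  — match id
step 6: stack=$ end false  input=false end $  — match false
step 7: stack=$ end  input=end $  — match end
Accept reached after 7 steps.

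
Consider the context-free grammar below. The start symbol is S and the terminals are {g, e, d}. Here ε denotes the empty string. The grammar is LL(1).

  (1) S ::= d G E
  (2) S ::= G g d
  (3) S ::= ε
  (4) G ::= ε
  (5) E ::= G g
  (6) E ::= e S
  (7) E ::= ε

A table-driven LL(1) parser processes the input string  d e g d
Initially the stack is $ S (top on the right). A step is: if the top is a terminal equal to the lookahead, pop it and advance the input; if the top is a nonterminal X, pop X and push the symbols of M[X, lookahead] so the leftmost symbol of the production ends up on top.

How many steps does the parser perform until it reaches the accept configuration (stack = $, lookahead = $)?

9

step 1: stack=$ S  input=d e g d $  — expand S ::= d G E
step 2: stack=$ E G d  input=d e g d $  — match d
step 3: stack=$ E G  input=e g d $  — expand G ::= ε
step 4: stack=$ E  input=e g d $  — expand E ::= e S
step 5: stack=$ S e  input=e g d $  — match e
step 6: stack=$ S  input=g d $  — expand S ::= G g d
step 7: stack=$ d g G  input=g d $  — expand G ::= ε
step 8: stack=$ d g  input=g d $  — match g
step 9: stack=$ d  input=d $  — match d
Accept reached after 9 steps.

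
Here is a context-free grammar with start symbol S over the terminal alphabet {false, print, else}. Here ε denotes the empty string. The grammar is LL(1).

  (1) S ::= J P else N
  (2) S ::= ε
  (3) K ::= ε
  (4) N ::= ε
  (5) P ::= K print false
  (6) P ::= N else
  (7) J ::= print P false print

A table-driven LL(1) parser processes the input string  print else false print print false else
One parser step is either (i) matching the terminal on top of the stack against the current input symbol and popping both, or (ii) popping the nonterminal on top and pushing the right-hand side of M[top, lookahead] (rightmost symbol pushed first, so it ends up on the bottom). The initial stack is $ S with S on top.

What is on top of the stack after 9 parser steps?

K

step 1: stack=$ S  input=print else false print print false else $  — expand S ::= J P else N
step 2: stack=$ N else P J  input=print else false print print false else $  — expand J ::= print P false print
step 3: stack=$ N else P print false P print  input=print else false print print false else $  — match print
step 4: stack=$ N else P print false P  input=else false print print false else $  — expand P ::= N else
step 5: stack=$ N else P print false else N  input=else false print print false else $  — expand N ::= ε
step 6: stack=$ N else P print false else  input=else false print print false else $  — match else
step 7: stack=$ N else P print false  input=false print print false else $  — match false
step 8: stack=$ N else P print  input=print print false else $  — match print
step 9: stack=$ N else P  input=print false else $  — expand P ::= K print false
Stack after step 9: $ N else false print K (top = K).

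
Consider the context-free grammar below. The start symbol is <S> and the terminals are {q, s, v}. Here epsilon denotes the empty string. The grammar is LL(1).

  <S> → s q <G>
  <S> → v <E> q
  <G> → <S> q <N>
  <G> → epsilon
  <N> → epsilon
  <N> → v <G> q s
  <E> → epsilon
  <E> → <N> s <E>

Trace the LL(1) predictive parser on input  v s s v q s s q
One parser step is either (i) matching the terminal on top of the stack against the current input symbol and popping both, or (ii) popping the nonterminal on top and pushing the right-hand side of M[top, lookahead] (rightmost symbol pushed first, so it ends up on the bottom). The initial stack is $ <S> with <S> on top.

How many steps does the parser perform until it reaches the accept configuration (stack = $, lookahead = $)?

      Stack                Input              Action
   1  $ <S>                v s s v q s s q $  expand <S> → v <E> q
   2  $ q <E> v            v s s v q s s q $  match v
   3  $ q <E>              s s v q s s q $    expand <E> → <N> s <E>
   4  $ q <E> s <N>        s s v q s s q $    expand <N> → epsilon
   5  $ q <E> s            s s v q s s q $    match s
   6  $ q <E>              s v q s s q $      expand <E> → <N> s <E>
   7  $ q <E> s <N>        s v q s s q $      expand <N> → epsilon
   8  $ q <E> s            s v q s s q $      match s
   9  $ q <E>              v q s s q $        expand <E> → <N> s <E>
  10  $ q <E> s <N>        v q s s q $        expand <N> → v <G> q s
  11  $ q <E> s s q <G> v  v q s s q $        match v
  12  $ q <E> s s q <G>    q s s q $          expand <G> → epsilon
  13  $ q <E> s s q        q s s q $          match q
  14  $ q <E> s s          s s q $            match s
  15  $ q <E> s            s q $              match s
  16  $ q <E>              q $                expand <E> → epsilon
  17  $ q                  q $                match q
Accept reached after 17 steps.

17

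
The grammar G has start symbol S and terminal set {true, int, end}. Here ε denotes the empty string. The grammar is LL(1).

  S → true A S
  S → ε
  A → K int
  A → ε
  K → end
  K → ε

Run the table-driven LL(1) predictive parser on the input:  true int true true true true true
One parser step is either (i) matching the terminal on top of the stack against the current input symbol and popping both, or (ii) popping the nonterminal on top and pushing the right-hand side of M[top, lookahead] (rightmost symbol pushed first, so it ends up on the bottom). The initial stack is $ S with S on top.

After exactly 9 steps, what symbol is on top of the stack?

     Stack       Input                                Action
  1  $ S         true int true true true true true $  expand S → true A S
  2  $ S A true  true int true true true true true $  match true
  3  $ S A       int true true true true true $       expand A → K int
  4  $ S int K   int true true true true true $       expand K → ε
  5  $ S int     int true true true true true $       match int
  6  $ S         true true true true true $           expand S → true A S
  7  $ S A true  true true true true true $           match true
  8  $ S A       true true true true $                expand A → ε
  9  $ S         true true true true $                expand S → true A S
Stack after step 9: $ S A true (top = true).

true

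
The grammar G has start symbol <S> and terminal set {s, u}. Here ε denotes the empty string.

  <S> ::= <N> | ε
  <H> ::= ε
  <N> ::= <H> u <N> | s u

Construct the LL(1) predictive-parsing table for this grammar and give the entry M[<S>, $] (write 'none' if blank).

FIRST(<H>): from <H>::=ε we get {ε}. So FIRST(<H>) = {ε}.
FIRST(<N>): from <N>::=<H> u <N> we get {u}; from <N>::=s u we get {s}. So FIRST(<N>) = {s, u}.
FIRST(<S>): from <S>::=<N> we get {s, u}; from <S>::=ε we get {ε}. So FIRST(<S>) = {ε, s, u}.
FOLLOW(<S>) includes $ since <S> is the start symbol.
FOLLOW(<S>): <S> appears on no right-hand side. Thus FOLLOW(<S>) = {$}.
For <S> ::= <N>: FIRST(<N>) = {s, u}, so it goes in M[<S>, t] for t ∈ {s, u}.
For <S> ::= ε: FIRST(ε) = {ε}, so it goes in M[<S>, t] for t ∈ {}; since ε ∈ FIRST, also for every t ∈ FOLLOW(<S>) = {$}.

<S> ::= ε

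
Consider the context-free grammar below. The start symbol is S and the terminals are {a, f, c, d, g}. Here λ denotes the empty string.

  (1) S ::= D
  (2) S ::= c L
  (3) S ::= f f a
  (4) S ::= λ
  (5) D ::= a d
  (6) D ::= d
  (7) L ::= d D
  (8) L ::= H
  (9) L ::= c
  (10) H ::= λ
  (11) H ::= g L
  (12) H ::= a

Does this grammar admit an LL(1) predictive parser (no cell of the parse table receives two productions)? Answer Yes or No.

Yes

FIRST(S) = {λ, a, c, d, f}
FIRST(D) = {a, d}
FIRST(L) = {λ, a, c, d, g}
FIRST(H) = {λ, a, g}
FOLLOW(S) = {$}
FOLLOW(D) = {$}
FOLLOW(L) = {$}
FOLLOW(H) = {$}
Each cell of M receives at most one production.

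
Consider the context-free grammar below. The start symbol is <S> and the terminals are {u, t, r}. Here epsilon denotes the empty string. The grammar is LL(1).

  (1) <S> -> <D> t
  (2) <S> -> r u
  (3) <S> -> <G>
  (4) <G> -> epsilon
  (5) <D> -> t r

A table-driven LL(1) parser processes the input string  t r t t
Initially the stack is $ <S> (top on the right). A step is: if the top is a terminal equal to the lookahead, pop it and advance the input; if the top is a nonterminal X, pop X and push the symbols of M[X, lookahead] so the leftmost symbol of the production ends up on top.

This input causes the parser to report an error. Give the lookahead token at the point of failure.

     Stack    Input      Action
  1  $ <S>    t r t t $  expand <S> -> <D> t
  2  $ t <D>  t r t t $  expand <D> -> t r
  3  $ t r t  t r t t $  match t
  4  $ t r    r t t $    match r
  5  $ t      t t $      match t
  6  $        t $        error: stack empty but input remains

t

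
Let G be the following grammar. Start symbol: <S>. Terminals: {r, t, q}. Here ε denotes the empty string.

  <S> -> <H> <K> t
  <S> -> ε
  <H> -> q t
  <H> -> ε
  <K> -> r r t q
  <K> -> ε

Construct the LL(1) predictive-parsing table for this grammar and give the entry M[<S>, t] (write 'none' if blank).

<S> -> <H> <K> t

FIRST(<H>) = {ε, q}
FIRST(<K>) = {ε, r}
FIRST(<S>) = {ε, q, r, t}  (via <H> <K> t)
FOLLOW(<S>) includes $ since <S> is the start symbol.
FOLLOW(<S>): <S> appears on no right-hand side. Thus FOLLOW(<S>) = {$}.
For <S> -> <H> <K> t: FIRST(<H> <K> t) = {q, r, t}, so it goes in M[<S>, t] for t ∈ {q, r, t}.
For <S> -> ε: FIRST(ε) = {ε}, so it goes in M[<S>, t] for t ∈ {}; since ε ∈ FIRST, also for every t ∈ FOLLOW(<S>) = {$}.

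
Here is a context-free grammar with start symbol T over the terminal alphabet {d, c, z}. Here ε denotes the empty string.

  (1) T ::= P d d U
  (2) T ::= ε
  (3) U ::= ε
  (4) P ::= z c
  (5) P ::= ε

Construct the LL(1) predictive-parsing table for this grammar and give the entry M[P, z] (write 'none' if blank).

FIRST(U): from U::=ε we get {ε}. So FIRST(U) = {ε}.
FIRST(P): from P::=z c we get {z}; from P::=ε we get {ε}. So FIRST(P) = {ε, z}.
FIRST(T): from T::=P d d U we get {d, z}; from T::=ε we get {ε}. So FIRST(T) = {ε, d, z}.
FOLLOW(T) includes $ since T is the start symbol.
FOLLOW(P): in T::=P d d U, P is followed by d d U with FIRST {d}. Thus FOLLOW(P) = {d}.
For P ::= z c: FIRST(z c) = {z}, so it goes in M[P, t] for t ∈ {z}.
For P ::= ε: FIRST(ε) = {ε}, so it goes in M[P, t] for t ∈ {}; since ε ∈ FIRST, also for every t ∈ FOLLOW(P) = {d}.

P ::= z c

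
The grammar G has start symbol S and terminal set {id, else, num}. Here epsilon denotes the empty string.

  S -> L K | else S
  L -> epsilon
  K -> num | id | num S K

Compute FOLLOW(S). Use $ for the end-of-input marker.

FIRST(L) = {epsilon}
FIRST(K) = {id, num}
FIRST(S) = {else, id, num}  (via L K)
FOLLOW(S) includes $ since S is the start symbol.
FOLLOW(S): in S->else S, the suffix after S is empty (adds nothing new); in K->num S K, S is followed by K with FIRST {id, num}. Thus FOLLOW(S) = {$, id, num}.
FOLLOW(L): in S->L K, L is followed by K with FIRST {id, num}. Thus FOLLOW(L) = {id, num}.
FOLLOW(K): in S->L K, the suffix after K is empty, so FOLLOW(K) ⊇ FOLLOW(S) = {$, id, num}; in K->num S K, the suffix after K is empty (adds nothing new). Thus FOLLOW(K) = {$, id, num}.

{$, id, num}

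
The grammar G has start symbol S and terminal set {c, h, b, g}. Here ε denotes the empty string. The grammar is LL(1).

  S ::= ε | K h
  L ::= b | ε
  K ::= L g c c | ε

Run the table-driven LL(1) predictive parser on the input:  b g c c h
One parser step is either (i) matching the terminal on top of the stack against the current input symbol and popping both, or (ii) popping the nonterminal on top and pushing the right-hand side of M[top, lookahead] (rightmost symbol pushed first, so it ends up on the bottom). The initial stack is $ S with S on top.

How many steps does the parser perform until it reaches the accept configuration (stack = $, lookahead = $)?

8

step 1: stack=$ S  input=b g c c h $  — expand S ::= K h
step 2: stack=$ h K  input=b g c c h $  — expand K ::= L g c c
step 3: stack=$ h c c g L  input=b g c c h $  — expand L ::= b
step 4: stack=$ h c c g b  input=b g c c h $  — match b
step 5: stack=$ h c c g  input=g c c h $  — match g
step 6: stack=$ h c c  input=c c h $  — match c
step 7: stack=$ h c  input=c h $  — match c
step 8: stack=$ h  input=h $  — match h
Accept reached after 8 steps.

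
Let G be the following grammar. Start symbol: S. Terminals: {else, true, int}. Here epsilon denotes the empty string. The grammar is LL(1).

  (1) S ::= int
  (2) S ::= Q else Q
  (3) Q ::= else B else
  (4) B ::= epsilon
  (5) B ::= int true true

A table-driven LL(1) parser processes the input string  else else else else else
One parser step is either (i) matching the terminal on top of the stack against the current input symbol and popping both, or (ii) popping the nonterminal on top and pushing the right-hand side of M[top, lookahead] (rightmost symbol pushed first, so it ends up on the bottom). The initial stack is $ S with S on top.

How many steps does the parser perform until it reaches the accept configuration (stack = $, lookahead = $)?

10

step 1: stack=$ S  input=else else else else else $  — expand S ::= Q else Q
step 2: stack=$ Q else Q  input=else else else else else $  — expand Q ::= else B else
step 3: stack=$ Q else else B else  input=else else else else else $  — match else
step 4: stack=$ Q else else B  input=else else else else $  — expand B ::= epsilon
step 5: stack=$ Q else else  input=else else else else $  — match else
step 6: stack=$ Q else  input=else else else $  — match else
step 7: stack=$ Q  input=else else $  — expand Q ::= else B else
step 8: stack=$ else B else  input=else else $  — match else
step 9: stack=$ else B  input=else $  — expand B ::= epsilon
step 10: stack=$ else  input=else $  — match else
Accept reached after 10 steps.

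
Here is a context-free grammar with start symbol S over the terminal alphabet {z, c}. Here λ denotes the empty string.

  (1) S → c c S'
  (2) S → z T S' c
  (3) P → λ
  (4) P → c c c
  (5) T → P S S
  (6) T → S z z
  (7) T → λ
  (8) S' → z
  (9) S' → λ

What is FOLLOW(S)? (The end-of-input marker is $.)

FIRST(S): from S→c c S' we get {c}; from S→z T S' c we get {z}. So FIRST(S) = {c, z}.
FIRST(P): from P→λ we get {λ}; from P→c c c we get {c}. So FIRST(P) = {λ, c}.
FIRST(S'): from S'→z we get {z}; from S'→λ we get {λ}. So FIRST(S') = {λ, z}.
FIRST(T): from T→P S S we get {c, z}; from T→S z z we get {c, z}; from T→λ we get {λ}. So FIRST(T) = {λ, c, z}.
FOLLOW(S) includes $ since S is the start symbol.
FOLLOW(P): in T→P S S, P is followed by S S with FIRST {c, z}. Thus FOLLOW(P) = {c, z}.
FOLLOW(T): in S→z T S' c, T is followed by S' c with FIRST {c, z}. Thus FOLLOW(T) = {c, z}.
FOLLOW(S): in T→P S S (occurrence 1), S is followed by S with FIRST {c, z}; in T→P S S (occurrence 2), the suffix after S is empty, so FOLLOW(S) ⊇ FOLLOW(T) = {c, z}; in T→S z z, S is followed by z z with FIRST {z}. Thus FOLLOW(S) = {$, c, z}.
FOLLOW(S'): in S→c c S', the suffix after S' is empty, so FOLLOW(S') ⊇ FOLLOW(S) = {$, c, z}; in S→z T S' c, S' is followed by c with FIRST {c}. Thus FOLLOW(S') = {$, c, z}.

{$, c, z}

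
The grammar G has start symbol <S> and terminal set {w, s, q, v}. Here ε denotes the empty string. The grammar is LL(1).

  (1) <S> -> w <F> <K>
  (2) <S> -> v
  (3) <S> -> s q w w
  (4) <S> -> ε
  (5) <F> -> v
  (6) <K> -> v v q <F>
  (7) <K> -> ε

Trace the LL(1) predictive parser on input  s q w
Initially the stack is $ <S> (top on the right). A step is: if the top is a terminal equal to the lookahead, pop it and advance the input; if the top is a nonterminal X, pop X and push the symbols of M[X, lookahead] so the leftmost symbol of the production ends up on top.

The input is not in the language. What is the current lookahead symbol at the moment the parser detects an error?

step 1: stack=$ <S>  input=s q w $  — expand <S> -> s q w w
step 2: stack=$ w w q s  input=s q w $  — match s
step 3: stack=$ w w q  input=q w $  — match q
step 4: stack=$ w w  input=w $  — match w
step 5: stack=$ w  input=$  — error: top is terminal w but lookahead is $

$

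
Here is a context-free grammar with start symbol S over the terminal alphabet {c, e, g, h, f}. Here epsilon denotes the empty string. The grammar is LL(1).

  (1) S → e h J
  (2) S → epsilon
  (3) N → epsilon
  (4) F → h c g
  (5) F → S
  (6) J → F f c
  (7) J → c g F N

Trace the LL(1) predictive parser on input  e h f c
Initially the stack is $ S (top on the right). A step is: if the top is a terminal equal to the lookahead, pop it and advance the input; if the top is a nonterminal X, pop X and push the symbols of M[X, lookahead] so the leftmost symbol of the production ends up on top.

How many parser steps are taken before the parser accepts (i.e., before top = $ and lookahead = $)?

step 1: stack=$ S  input=e h f c $  — expand S → e h J
step 2: stack=$ J h e  input=e h f c $  — match e
step 3: stack=$ J h  input=h f c $  — match h
step 4: stack=$ J  input=f c $  — expand J → F f c
step 5: stack=$ c f F  input=f c $  — expand F → S
step 6: stack=$ c f S  input=f c $  — expand S → epsilon
step 7: stack=$ c f  input=f c $  — match f
step 8: stack=$ c  input=c $  — match c
Accept reached after 8 steps.

8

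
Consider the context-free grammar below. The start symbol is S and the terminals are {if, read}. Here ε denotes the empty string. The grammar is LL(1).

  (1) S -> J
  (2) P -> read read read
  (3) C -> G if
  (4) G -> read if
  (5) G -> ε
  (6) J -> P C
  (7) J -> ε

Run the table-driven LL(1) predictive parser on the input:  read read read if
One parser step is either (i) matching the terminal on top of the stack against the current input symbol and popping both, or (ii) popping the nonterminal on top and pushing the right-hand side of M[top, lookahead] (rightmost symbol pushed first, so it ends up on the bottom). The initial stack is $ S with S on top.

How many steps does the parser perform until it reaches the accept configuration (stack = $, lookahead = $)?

9

step 1: stack=$ S  input=read read read if $  — expand S -> J
step 2: stack=$ J  input=read read read if $  — expand J -> P C
step 3: stack=$ C P  input=read read read if $  — expand P -> read read read
step 4: stack=$ C read read read  input=read read read if $  — match read
step 5: stack=$ C read read  input=read read if $  — match read
step 6: stack=$ C read  input=read if $  — match read
step 7: stack=$ C  input=if $  — expand C -> G if
step 8: stack=$ if G  input=if $  — expand G -> ε
step 9: stack=$ if  input=if $  — match if
Accept reached after 9 steps.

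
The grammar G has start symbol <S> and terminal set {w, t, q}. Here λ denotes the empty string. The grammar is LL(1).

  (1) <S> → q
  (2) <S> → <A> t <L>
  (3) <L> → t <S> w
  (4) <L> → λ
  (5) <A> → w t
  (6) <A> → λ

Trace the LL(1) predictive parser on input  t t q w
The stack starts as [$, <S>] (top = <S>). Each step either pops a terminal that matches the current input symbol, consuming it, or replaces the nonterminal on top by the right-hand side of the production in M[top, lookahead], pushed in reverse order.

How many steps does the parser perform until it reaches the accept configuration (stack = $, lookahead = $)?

8

     Stack        Input      Action
  1  $ <S>        t t q w $  expand <S> → <A> t <L>
  2  $ <L> t <A>  t t q w $  expand <A> → λ
  3  $ <L> t      t t q w $  match t
  4  $ <L>        t q w $    expand <L> → t <S> w
  5  $ w <S> t    t q w $    match t
  6  $ w <S>      q w $      expand <S> → q
  7  $ w q        q w $      match q
  8  $ w          w $        match w
Accept reached after 8 steps.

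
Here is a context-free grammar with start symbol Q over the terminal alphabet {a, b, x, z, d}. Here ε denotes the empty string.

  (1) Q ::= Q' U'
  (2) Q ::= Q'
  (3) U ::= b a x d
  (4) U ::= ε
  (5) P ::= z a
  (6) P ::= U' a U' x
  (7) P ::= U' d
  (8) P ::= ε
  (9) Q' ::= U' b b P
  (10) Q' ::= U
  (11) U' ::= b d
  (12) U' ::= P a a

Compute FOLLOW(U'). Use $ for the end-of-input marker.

{$, a, b, d, x}

FIRST(U) = {ε, b}
FIRST(Q) = {ε, a, b, z}  (via Q' U', Q')
FIRST(P) = {ε, a, b, z}  (via U' a U' x, U' d)
FIRST(U') = {a, b, z}  (via P a a)
FIRST(Q') = {ε, a, b, z}  (via U' b b P, U)
FOLLOW(Q) includes $ since Q is the start symbol.
FOLLOW(Q): Q appears on no right-hand side. Thus FOLLOW(Q) = {$}.
FOLLOW(Q'): in Q::=Q' U', Q' is followed by U' with FIRST {a, b, z}; in Q::=Q', the suffix after Q' is empty, so FOLLOW(Q') ⊇ FOLLOW(Q) = {$}. Thus FOLLOW(Q') = {$, a, b, z}.
FOLLOW(U): in Q'::=U, the suffix after U is empty, so FOLLOW(U) ⊇ FOLLOW(Q') = {$, a, b, z}. Thus FOLLOW(U) = {$, a, b, z}.
FOLLOW(P): in Q'::=U' b b P, the suffix after P is empty, so FOLLOW(P) ⊇ FOLLOW(Q') = {$, a, b, z}; in U'::=P a a, P is followed by a a with FIRST {a}. Thus FOLLOW(P) = {$, a, b, z}.
FOLLOW(U'): in Q::=Q' U', the suffix after U' is empty, so FOLLOW(U') ⊇ FOLLOW(Q) = {$}; in P::=U' a U' x (occurrence 1), U' is followed by a U' x with FIRST {a}; in P::=U' a U' x (occurrence 2), U' is followed by x with FIRST {x}; in P::=U' d, U' is followed by d with FIRST {d}; in Q'::=U' b b P, U' is followed by b b P with FIRST {b}. Thus FOLLOW(U') = {$, a, b, d, x}.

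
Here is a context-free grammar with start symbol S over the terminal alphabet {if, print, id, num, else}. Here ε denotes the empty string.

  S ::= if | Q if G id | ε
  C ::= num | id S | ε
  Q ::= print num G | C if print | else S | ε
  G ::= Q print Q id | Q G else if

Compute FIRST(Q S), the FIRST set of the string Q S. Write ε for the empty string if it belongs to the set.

FIRST(C) = {ε, id, num}
FIRST(Q) = {ε, else, id, if, num, print}  (via C if print)
FIRST(S) = {ε, else, id, if, num, print}  (via Q if G id)
FIRST(G) = {else, id, if, num, print}  (via Q print Q id, Q G else if)
FIRST(Q S): take FIRST of each symbol in turn, carrying on past any symbol whose FIRST contains ε; result {ε, else, id, if, num, print}.

{ε, else, id, if, num, print}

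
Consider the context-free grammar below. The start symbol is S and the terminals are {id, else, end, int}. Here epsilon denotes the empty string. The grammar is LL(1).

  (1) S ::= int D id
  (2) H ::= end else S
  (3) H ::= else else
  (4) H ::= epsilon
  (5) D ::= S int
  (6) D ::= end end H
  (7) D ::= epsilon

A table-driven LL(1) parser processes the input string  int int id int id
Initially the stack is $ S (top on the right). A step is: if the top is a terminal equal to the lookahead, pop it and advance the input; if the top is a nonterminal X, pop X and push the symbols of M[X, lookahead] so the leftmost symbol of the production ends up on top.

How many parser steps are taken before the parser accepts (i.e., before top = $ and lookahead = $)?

     Stack              Input                Action
  1  $ S                int int id int id $  expand S ::= int D id
  2  $ id D int         int int id int id $  match int
  3  $ id D             int id int id $      expand D ::= S int
  4  $ id int S         int id int id $      expand S ::= int D id
  5  $ id int id D int  int id int id $      match int
  6  $ id int id D      id int id $          expand D ::= epsilon
  7  $ id int id        id int id $          match id
  8  $ id int           int id $             match int
  9  $ id               id $                 match id
Accept reached after 9 steps.

9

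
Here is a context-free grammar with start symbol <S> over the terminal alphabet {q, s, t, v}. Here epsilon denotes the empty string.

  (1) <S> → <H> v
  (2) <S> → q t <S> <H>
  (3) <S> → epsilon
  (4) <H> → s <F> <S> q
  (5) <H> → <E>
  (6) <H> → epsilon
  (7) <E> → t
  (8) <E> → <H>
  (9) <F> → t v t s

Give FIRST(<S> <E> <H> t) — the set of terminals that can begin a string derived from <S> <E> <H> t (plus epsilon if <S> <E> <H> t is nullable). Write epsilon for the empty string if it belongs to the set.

FIRST(<F>) = {t}
FIRST(<S>) = {epsilon, q, s, t, v}  (via <H> v)
FIRST(<H>) = {epsilon, s, t}  (via <E>)
FIRST(<E>) = {epsilon, s, t}  (via <H>)
FIRST(<S> <E> <H> t): take FIRST of each symbol in turn, carrying on past any symbol whose FIRST contains epsilon; result {q, s, t, v}.

{q, s, t, v}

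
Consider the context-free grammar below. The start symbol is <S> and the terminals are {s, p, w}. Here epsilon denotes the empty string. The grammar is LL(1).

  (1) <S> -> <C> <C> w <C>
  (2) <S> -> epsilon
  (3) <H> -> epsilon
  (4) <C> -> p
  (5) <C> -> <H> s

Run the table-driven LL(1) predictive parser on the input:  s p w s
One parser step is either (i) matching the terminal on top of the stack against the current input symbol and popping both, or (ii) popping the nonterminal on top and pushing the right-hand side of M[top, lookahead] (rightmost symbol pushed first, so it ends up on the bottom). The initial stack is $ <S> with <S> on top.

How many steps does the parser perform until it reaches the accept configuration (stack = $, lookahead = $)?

step 1: stack=$ <S>  input=s p w s $  — expand <S> -> <C> <C> w <C>
step 2: stack=$ <C> w <C> <C>  input=s p w s $  — expand <C> -> <H> s
step 3: stack=$ <C> w <C> s <H>  input=s p w s $  — expand <H> -> epsilon
step 4: stack=$ <C> w <C> s  input=s p w s $  — match s
step 5: stack=$ <C> w <C>  input=p w s $  — expand <C> -> p
step 6: stack=$ <C> w p  input=p w s $  — match p
step 7: stack=$ <C> w  input=w s $  — match w
step 8: stack=$ <C>  input=s $  — expand <C> -> <H> s
step 9: stack=$ s <H>  input=s $  — expand <H> -> epsilon
step 10: stack=$ s  input=s $  — match s
Accept reached after 10 steps.

10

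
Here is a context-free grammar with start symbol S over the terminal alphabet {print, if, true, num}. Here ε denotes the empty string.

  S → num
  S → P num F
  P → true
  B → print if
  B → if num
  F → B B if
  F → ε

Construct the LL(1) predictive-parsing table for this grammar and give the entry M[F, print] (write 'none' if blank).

F → B B if

FIRST(P) = {true}
FIRST(B) = {if, print}
FIRST(S) = {num, true}  (via P num F)
FIRST(F) = {ε, if, print}  (via B B if)
FOLLOW(S) includes $ since S is the start symbol.
FOLLOW(S): S appears on no right-hand side. Thus FOLLOW(S) = {$}.
FOLLOW(F): in S→P num F, the suffix after F is empty, so FOLLOW(F) ⊇ FOLLOW(S) = {$}. Thus FOLLOW(F) = {$}.
For F → B B if: FIRST(B B if) = {if, print}, so it goes in M[F, t] for t ∈ {if, print}.
For F → ε: FIRST(ε) = {ε}, so it goes in M[F, t] for t ∈ {}; since ε ∈ FIRST, also for every t ∈ FOLLOW(F) = {$}.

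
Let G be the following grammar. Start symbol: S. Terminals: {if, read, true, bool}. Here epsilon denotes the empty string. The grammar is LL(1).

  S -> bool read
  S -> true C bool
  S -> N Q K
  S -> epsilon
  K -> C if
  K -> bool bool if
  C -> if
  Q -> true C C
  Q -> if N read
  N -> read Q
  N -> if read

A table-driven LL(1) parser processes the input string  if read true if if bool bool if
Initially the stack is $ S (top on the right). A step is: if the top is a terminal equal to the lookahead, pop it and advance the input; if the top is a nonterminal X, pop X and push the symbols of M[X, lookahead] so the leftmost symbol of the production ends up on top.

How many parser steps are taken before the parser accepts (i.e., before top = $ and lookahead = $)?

step 1: stack=$ S  input=if read true if if bool bool if $  — expand S -> N Q K
step 2: stack=$ K Q N  input=if read true if if bool bool if $  — expand N -> if read
step 3: stack=$ K Q read if  input=if read true if if bool bool if $  — match if
step 4: stack=$ K Q read  input=read true if if bool bool if $  — match read
step 5: stack=$ K Q  input=true if if bool bool if $  — expand Q -> true C C
step 6: stack=$ K C C true  input=true if if bool bool if $  — match true
step 7: stack=$ K C C  input=if if bool bool if $  — expand C -> if
step 8: stack=$ K C if  input=if if bool bool if $  — match if
step 9: stack=$ K C  input=if bool bool if $  — expand C -> if
step 10: stack=$ K if  input=if bool bool if $  — match if
step 11: stack=$ K  input=bool bool if $  — expand K -> bool bool if
step 12: stack=$ if bool bool  input=bool bool if $  — match bool
step 13: stack=$ if bool  input=bool if $  — match bool
step 14: stack=$ if  input=if $  — match if
Accept reached after 14 steps.

14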